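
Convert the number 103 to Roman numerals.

Convert 103 to Roman numerals:
  103 contains 1×100 (C)
  3 contains 3×1 (III)

CIII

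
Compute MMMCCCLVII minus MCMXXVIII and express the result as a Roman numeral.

MMMCCCLVII = 3357
MCMXXVIII = 1928
3357 - 1928 = 1429

MCDXXIX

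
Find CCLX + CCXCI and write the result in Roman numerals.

CCLX = 260
CCXCI = 291
260 + 291 = 551

DLI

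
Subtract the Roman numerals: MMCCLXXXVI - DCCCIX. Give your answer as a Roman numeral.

MMCCLXXXVI = 2286
DCCCIX = 809
2286 - 809 = 1477

MCDLXXVII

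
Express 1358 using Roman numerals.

Convert 1358 to Roman numerals:
  1358 contains 1×1000 (M)
  358 contains 3×100 (CCC)
  58 contains 1×50 (L)
  8 contains 1×5 (V)
  3 contains 3×1 (III)

MCCCLVIII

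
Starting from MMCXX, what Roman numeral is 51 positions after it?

MMCXX = 2120
2120 + 51 = 2171

MMCLXXI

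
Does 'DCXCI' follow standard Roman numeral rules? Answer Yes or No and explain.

'DCXCI': Check the rules: uses only the symbols I, V, X, L, C, D, M; no symbol is repeated more than three times in a row; V, L and D each appear at most once; the only place a smaller symbol precedes a larger one is the allowed subtractive pair XC, the symbol right after such a pair (if any) is smaller than the pair's first symbol, and otherwise the values never increase from left to right. Value: D (500) + C (100) + XC (90) + I (1) = 691. So it is a valid standard Roman numeral.

Yes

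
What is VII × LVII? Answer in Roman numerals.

VII = 7
LVII = 57
7 × 57 = 399

CCCXCIX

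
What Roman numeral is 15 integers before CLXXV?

CLXXV = 175
175 - 15 = 160

CLX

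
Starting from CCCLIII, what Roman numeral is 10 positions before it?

CCCLIII = 353
353 - 10 = 343

CCCXLIII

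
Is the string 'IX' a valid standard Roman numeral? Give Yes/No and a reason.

'IX': Check the rules: uses only the symbols I, V, X, L, C, D, M; no symbol is repeated more than three times in a row; V, L and D each appear at most once; the only place a smaller symbol precedes a larger one is the allowed subtractive pair IX, the symbol right after such a pair (if any) is smaller than the pair's first symbol, and otherwise the values never increase from left to right. Value: IX = 9. So it is a valid standard Roman numeral.

Yes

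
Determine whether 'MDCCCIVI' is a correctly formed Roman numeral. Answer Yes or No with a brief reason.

'MDCCCIVI': I cannot come right after the subtractive pair IV: once I is subtracted in IV, the next symbol must be smaller than I

No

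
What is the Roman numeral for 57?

Convert 57 to Roman numerals:
  57 contains 1×50 (L)
  7 contains 1×5 (V)
  2 contains 2×1 (II)

LVII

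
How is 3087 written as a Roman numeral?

Convert 3087 to Roman numerals:
  3087 contains 3×1000 (MMM)
  87 contains 1×50 (L)
  37 contains 3×10 (XXX)
  7 contains 1×5 (V)
  2 contains 2×1 (II)

MMMLXXXVII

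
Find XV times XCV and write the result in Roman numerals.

XV = 15
XCV = 95
15 × 95 = 1425

MCDXXV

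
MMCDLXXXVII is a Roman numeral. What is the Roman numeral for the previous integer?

MMCDLXXXVII = 2487, so the previous integer is 2487 - 1 = 2486

MMCDLXXXVI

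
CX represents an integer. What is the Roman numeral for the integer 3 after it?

CX = 110
110 + 3 = 113

CXIII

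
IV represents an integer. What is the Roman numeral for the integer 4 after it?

IV = 4
4 + 4 = 8

VIII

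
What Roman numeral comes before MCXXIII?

MCXXIII = 1123, so the previous integer is 1123 - 1 = 1122

MCXXII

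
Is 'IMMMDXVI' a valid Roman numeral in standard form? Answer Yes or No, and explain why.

'IMMMDXVI': Invalid subtractive combination: IM

No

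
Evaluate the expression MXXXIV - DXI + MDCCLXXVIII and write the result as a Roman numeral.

MXXXIV = 1034, DXI = 511, MDCCLXXVIII = 1778
1034 - 511 = 523
523 + 1778 = 2301

MMCCCI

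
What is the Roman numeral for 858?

Convert 858 to Roman numerals:
  858 contains 1×500 (D)
  358 contains 3×100 (CCC)
  58 contains 1×50 (L)
  8 contains 1×5 (V)
  3 contains 3×1 (III)

DCCCLVIII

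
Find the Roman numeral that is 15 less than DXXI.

DXXI = 521
521 - 15 = 506

DVI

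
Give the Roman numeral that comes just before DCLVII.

DCLVII = 657; previous is 656

DCLVI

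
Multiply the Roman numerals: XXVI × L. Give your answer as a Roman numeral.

XXVI = 26
L = 50
26 × 50 = 1300

MCCC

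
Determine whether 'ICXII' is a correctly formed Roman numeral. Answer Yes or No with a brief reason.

'ICXII': Invalid subtractive combination: IC

No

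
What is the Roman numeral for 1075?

Convert 1075 to Roman numerals:
  1075 contains 1×1000 (M)
  75 contains 1×50 (L)
  25 contains 2×10 (XX)
  5 contains 1×5 (V)

MLXXV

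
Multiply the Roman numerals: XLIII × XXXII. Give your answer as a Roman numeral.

XLIII = 43
XXXII = 32
43 × 32 = 1376

MCCCLXXVI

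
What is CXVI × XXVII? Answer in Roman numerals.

CXVI = 116
XXVII = 27
116 × 27 = 3132

MMMCXXXII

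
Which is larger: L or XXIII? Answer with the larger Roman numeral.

L = 50
XXIII = 23
50 is larger

L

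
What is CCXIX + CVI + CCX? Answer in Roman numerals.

CCXIX = 219, CVI = 106, CCX = 210
219 + 106 = 325
325 + 210 = 535

DXXXV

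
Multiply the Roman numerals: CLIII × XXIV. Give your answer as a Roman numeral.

CLIII = 153
XXIV = 24
153 × 24 = 3672

MMMDCLXXII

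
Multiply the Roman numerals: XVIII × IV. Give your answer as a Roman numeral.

XVIII = 18
IV = 4
18 × 4 = 72

LXXII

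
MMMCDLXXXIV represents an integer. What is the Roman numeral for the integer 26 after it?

MMMCDLXXXIV = 3484
3484 + 26 = 3510

MMMDX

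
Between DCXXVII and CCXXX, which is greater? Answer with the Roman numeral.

DCXXVII = 627
CCXXX = 230
627 is larger

DCXXVII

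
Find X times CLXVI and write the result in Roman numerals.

X = 10
CLXVI = 166
10 × 166 = 1660

MDCLX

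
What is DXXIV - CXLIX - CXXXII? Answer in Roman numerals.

DXXIV = 524, CXLIX = 149, CXXXII = 132
524 - 149 = 375
375 - 132 = 243

CCXLIII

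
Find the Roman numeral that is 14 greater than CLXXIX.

CLXXIX = 179
179 + 14 = 193

CXCIII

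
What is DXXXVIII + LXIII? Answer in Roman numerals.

DXXXVIII = 538
LXIII = 63
538 + 63 = 601

DCI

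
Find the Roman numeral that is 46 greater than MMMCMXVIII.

MMMCMXVIII = 3918
3918 + 46 = 3964

MMMCMLXIV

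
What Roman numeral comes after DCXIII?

DCXIII = 613, so the next integer is 613 + 1 = 614

DCXIV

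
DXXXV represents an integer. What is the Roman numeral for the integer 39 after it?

DXXXV = 535
535 + 39 = 574

DLXXIV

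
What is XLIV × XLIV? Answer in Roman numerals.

XLIV = 44
XLIV = 44
44 × 44 = 1936

MCMXXXVI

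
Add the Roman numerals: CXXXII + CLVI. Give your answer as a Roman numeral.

CXXXII = 132
CLVI = 156
132 + 156 = 288

CCLXXXVIII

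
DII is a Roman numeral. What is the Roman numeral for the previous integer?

DII = 502; previous is 501

DI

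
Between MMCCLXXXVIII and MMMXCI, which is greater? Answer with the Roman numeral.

MMCCLXXXVIII = 2288
MMMXCI = 3091
3091 is larger

MMMXCI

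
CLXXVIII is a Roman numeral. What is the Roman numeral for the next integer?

CLXXVIII = 178, so the next integer is 178 + 1 = 179

CLXXIX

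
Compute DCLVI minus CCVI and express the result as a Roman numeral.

DCLVI = 656
CCVI = 206
656 - 206 = 450

CDL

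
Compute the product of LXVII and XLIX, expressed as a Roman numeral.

LXVII = 67
XLIX = 49
67 × 49 = 3283

MMMCCLXXXIII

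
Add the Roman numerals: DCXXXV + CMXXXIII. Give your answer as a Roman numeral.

DCXXXV = 635
CMXXXIII = 933
635 + 933 = 1568

MDLXVIII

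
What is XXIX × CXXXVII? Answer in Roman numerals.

XXIX = 29
CXXXVII = 137
29 × 137 = 3973

MMMCMLXXIII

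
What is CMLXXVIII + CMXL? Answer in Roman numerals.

CMLXXVIII = 978
CMXL = 940
978 + 940 = 1918

MCMXVIII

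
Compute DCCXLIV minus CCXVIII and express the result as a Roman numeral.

DCCXLIV = 744
CCXVIII = 218
744 - 218 = 526

DXXVI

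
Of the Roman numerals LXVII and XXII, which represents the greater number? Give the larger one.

LXVII = 67
XXII = 22
67 is larger

LXVII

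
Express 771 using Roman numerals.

Convert 771 to Roman numerals:
  771 contains 1×500 (D)
  271 contains 2×100 (CC)
  71 contains 1×50 (L)
  21 contains 2×10 (XX)
  1 contains 1×1 (I)

DCCLXXI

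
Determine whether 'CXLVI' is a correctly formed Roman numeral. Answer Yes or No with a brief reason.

'CXLVI': Check the rules: uses only the symbols I, V, X, L, C, D, M; no symbol is repeated more than three times in a row; V, L and D each appear at most once; the only place a smaller symbol precedes a larger one is the allowed subtractive pair XL, the symbol right after such a pair (if any) is smaller than the pair's first symbol, and otherwise the values never increase from left to right. Value: C (100) + XL (40) + V (5) + I (1) = 146. So it is a valid standard Roman numeral.

Yes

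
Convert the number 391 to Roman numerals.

Convert 391 to Roman numerals:
  391 contains 3×100 (CCC)
  91 contains 1×90 (XC)
  1 contains 1×1 (I)

CCCXCI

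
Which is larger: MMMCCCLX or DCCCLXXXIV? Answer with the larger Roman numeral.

MMMCCCLX = 3360
DCCCLXXXIV = 884
3360 is larger

MMMCCCLX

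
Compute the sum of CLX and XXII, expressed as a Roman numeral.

CLX = 160
XXII = 22
160 + 22 = 182

CLXXXII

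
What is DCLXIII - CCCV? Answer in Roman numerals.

DCLXIII = 663
CCCV = 305
663 - 305 = 358

CCCLVIII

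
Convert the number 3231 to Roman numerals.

Convert 3231 to Roman numerals:
  3231 contains 3×1000 (MMM)
  231 contains 2×100 (CC)
  31 contains 3×10 (XXX)
  1 contains 1×1 (I)

MMMCCXXXI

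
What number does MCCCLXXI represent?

MCCCLXXI: M=1000, C=100, C=100, C=100, L=50, X=10, X=10, I=1
1000 + 100 + 100 + 100 + 50 + 10 + 10 + 1 = 1371

1371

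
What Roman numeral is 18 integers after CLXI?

CLXI = 161
161 + 18 = 179

CLXXIX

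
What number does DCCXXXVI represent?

DCCXXXVI: D=500, C=100, C=100, X=10, X=10, X=10, V=5, I=1
500 + 100 + 100 + 10 + 10 + 10 + 5 + 1 = 736

736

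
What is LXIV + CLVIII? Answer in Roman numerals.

LXIV = 64
CLVIII = 158
64 + 158 = 222

CCXXII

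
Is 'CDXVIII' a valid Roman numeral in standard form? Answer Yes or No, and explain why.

'CDXVIII': Check the rules: uses only the symbols I, V, X, L, C, D, M; no symbol is repeated more than three times in a row; V, L and D each appear at most once; the only place a smaller symbol precedes a larger one is the allowed subtractive pair CD, the symbol right after such a pair (if any) is smaller than the pair's first symbol, and otherwise the values never increase from left to right. Value: CD (400) + X (10) + V (5) + I (1) + I (1) + I (1) = 418. So it is a valid standard Roman numeral.

Yes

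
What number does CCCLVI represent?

CCCLVI: C=100, C=100, C=100, L=50, V=5, I=1
100 + 100 + 100 + 50 + 5 + 1 = 356

356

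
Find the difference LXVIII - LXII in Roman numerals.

LXVIII = 68
LXII = 62
68 - 62 = 6

VI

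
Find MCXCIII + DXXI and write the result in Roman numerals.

MCXCIII = 1193
DXXI = 521
1193 + 521 = 1714

MDCCXIV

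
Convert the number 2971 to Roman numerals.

Convert 2971 to Roman numerals:
  2971 contains 2×1000 (MM)
  971 contains 1×900 (CM)
  71 contains 1×50 (L)
  21 contains 2×10 (XX)
  1 contains 1×1 (I)

MMCMLXXI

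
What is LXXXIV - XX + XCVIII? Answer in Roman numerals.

LXXXIV = 84, XX = 20, XCVIII = 98
84 - 20 = 64
64 + 98 = 162

CLXII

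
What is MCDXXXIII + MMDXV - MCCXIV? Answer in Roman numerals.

MCDXXXIII = 1433, MMDXV = 2515, MCCXIV = 1214
1433 + 2515 = 3948
3948 - 1214 = 2734

MMDCCXXXIV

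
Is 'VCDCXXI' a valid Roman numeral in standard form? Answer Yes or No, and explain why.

'VCDCXXI': Invalid subtractive combination: VC

No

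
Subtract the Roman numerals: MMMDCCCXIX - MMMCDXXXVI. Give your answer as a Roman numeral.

MMMDCCCXIX = 3819
MMMCDXXXVI = 3436
3819 - 3436 = 383

CCCLXXXIII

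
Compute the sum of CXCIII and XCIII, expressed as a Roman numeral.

CXCIII = 193
XCIII = 93
193 + 93 = 286

CCLXXXVI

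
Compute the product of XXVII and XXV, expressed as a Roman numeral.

XXVII = 27
XXV = 25
27 × 25 = 675

DCLXXV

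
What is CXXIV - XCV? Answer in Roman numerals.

CXXIV = 124
XCV = 95
124 - 95 = 29

XXIX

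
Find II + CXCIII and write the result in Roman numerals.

II = 2
CXCIII = 193
2 + 193 = 195

CXCV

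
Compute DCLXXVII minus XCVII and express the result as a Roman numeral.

DCLXXVII = 677
XCVII = 97
677 - 97 = 580

DLXXX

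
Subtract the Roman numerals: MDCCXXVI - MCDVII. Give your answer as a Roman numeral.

MDCCXXVI = 1726
MCDVII = 1407
1726 - 1407 = 319

CCCXIX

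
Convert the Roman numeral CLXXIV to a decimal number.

CLXXIV: C=100, L=50, X=10, X=10, IV=4
100 + 50 + 10 + 10 + 4 = 174

174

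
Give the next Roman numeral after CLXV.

CLXV = 165; next is 166

CLXVI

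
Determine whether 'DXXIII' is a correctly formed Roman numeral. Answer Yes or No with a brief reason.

'DXXIII': Check the rules: uses only the symbols I, V, X, L, C, D, M; no symbol is repeated more than three times in a row; V, L and D each appear at most once; no smaller symbol precedes a larger one (values never increase from left to right). Value: D (500) + X (10) + X (10) + I (1) + I (1) + I (1) = 523. So it is a valid standard Roman numeral.

Yes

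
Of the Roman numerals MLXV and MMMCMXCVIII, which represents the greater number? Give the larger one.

MLXV = 1065
MMMCMXCVIII = 3998
3998 is larger

MMMCMXCVIII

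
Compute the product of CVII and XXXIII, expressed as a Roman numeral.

CVII = 107
XXXIII = 33
107 × 33 = 3531

MMMDXXXI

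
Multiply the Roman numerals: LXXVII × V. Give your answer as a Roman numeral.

LXXVII = 77
V = 5
77 × 5 = 385

CCCLXXXV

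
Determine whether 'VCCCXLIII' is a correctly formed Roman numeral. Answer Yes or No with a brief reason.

'VCCCXLIII': Invalid subtractive combination: VC

No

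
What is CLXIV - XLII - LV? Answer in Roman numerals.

CLXIV = 164, XLII = 42, LV = 55
164 - 42 = 122
122 - 55 = 67

LXVII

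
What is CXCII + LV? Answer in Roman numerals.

CXCII = 192
LV = 55
192 + 55 = 247

CCXLVII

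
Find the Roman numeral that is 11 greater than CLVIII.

CLVIII = 158
158 + 11 = 169

CLXIX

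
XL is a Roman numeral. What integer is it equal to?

XL: XL=40

40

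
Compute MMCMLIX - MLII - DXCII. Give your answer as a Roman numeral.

MMCMLIX = 2959, MLII = 1052, DXCII = 592
2959 - 1052 = 1907
1907 - 592 = 1315

MCCCXV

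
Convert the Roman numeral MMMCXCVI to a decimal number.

MMMCXCVI: M=1000, M=1000, M=1000, C=100, XC=90, V=5, I=1
1000 + 1000 + 1000 + 100 + 90 + 5 + 1 = 3196

3196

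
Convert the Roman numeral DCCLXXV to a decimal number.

DCCLXXV: D=500, C=100, C=100, L=50, X=10, X=10, V=5
500 + 100 + 100 + 50 + 10 + 10 + 5 = 775

775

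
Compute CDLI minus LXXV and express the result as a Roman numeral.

CDLI = 451
LXXV = 75
451 - 75 = 376

CCCLXXVI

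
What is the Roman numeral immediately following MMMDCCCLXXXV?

MMMDCCCLXXXV = 3885; next is 3886

MMMDCCCLXXXVI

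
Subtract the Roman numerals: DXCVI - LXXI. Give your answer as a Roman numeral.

DXCVI = 596
LXXI = 71
596 - 71 = 525

DXXV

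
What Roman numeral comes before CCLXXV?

CCLXXV = 275; previous is 274

CCLXXIV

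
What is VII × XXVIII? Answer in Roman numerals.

VII = 7
XXVIII = 28
7 × 28 = 196

CXCVI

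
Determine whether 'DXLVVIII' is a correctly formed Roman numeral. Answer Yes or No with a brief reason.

'DXLVVIII': V should not appear more than once

No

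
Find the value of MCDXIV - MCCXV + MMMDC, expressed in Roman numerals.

MCDXIV = 1414, MCCXV = 1215, MMMDC = 3600
1414 - 1215 = 199
199 + 3600 = 3799

MMMDCCXCIX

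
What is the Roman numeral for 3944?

Convert 3944 to Roman numerals:
  3944 contains 3×1000 (MMM)
  944 contains 1×900 (CM)
  44 contains 1×40 (XL)
  4 contains 1×4 (IV)

MMMCMXLIV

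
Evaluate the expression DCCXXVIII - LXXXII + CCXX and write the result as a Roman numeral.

DCCXXVIII = 728, LXXXII = 82, CCXX = 220
728 - 82 = 646
646 + 220 = 866

DCCCLXVI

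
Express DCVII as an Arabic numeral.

DCVII: D=500, C=100, V=5, I=1, I=1
500 + 100 + 5 + 1 + 1 = 607

607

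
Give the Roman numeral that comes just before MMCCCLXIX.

MMCCCLXIX = 2369, so the previous integer is 2369 - 1 = 2368

MMCCCLXVIII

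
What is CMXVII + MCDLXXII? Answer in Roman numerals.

CMXVII = 917
MCDLXXII = 1472
917 + 1472 = 2389

MMCCCLXXXIX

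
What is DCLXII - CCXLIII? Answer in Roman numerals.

DCLXII = 662
CCXLIII = 243
662 - 243 = 419

CDXIX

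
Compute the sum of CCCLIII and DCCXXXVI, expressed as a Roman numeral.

CCCLIII = 353
DCCXXXVI = 736
353 + 736 = 1089

MLXXXIX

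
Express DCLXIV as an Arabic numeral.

DCLXIV: D=500, C=100, L=50, X=10, IV=4
500 + 100 + 50 + 10 + 4 = 664

664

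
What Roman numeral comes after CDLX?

CDLX = 460, so the next integer is 460 + 1 = 461

CDLXI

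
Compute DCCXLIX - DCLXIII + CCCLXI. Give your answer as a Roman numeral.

DCCXLIX = 749, DCLXIII = 663, CCCLXI = 361
749 - 663 = 86
86 + 361 = 447

CDXLVII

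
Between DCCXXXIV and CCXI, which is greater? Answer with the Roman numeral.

DCCXXXIV = 734
CCXI = 211
734 is larger

DCCXXXIV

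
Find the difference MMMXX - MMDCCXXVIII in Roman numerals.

MMMXX = 3020
MMDCCXXVIII = 2728
3020 - 2728 = 292

CCXCII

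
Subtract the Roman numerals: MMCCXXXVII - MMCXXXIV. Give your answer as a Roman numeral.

MMCCXXXVII = 2237
MMCXXXIV = 2134
2237 - 2134 = 103

CIII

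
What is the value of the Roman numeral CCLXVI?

CCLXVI: C=100, C=100, L=50, X=10, V=5, I=1
100 + 100 + 50 + 10 + 5 + 1 = 266

266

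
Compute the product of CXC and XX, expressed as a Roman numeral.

CXC = 190
XX = 20
190 × 20 = 3800

MMMDCCC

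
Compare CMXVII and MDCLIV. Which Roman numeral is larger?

CMXVII = 917
MDCLIV = 1654
1654 is larger

MDCLIV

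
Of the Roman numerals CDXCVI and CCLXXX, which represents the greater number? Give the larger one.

CDXCVI = 496
CCLXXX = 280
496 is larger

CDXCVI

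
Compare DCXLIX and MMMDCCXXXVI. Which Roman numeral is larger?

DCXLIX = 649
MMMDCCXXXVI = 3736
3736 is larger

MMMDCCXXXVI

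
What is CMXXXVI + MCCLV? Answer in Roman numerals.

CMXXXVI = 936
MCCLV = 1255
936 + 1255 = 2191

MMCXCI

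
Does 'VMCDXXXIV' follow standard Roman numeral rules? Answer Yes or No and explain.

'VMCDXXXIV': V should not appear more than once

No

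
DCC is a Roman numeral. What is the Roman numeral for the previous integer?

DCC = 700, so the previous integer is 700 - 1 = 699

DCXCIX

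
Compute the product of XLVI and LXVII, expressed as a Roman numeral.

XLVI = 46
LXVII = 67
46 × 67 = 3082

MMMLXXXII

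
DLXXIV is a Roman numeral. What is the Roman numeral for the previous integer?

DLXXIV = 574, so the previous integer is 574 - 1 = 573

DLXXIII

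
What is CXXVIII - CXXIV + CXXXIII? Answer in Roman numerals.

CXXVIII = 128, CXXIV = 124, CXXXIII = 133
128 - 124 = 4
4 + 133 = 137

CXXXVII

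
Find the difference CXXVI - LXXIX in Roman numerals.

CXXVI = 126
LXXIX = 79
126 - 79 = 47

XLVII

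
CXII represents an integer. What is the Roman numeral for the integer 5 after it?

CXII = 112
112 + 5 = 117

CXVII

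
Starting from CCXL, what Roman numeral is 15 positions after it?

CCXL = 240
240 + 15 = 255

CCLV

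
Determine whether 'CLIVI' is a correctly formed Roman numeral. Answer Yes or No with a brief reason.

'CLIVI': I cannot come right after the subtractive pair IV: once I is subtracted in IV, the next symbol must be smaller than I

No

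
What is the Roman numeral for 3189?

Convert 3189 to Roman numerals:
  3189 contains 3×1000 (MMM)
  189 contains 1×100 (C)
  89 contains 1×50 (L)
  39 contains 3×10 (XXX)
  9 contains 1×9 (IX)

MMMCLXXXIX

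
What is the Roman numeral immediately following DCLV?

DCLV = 655, so the next integer is 655 + 1 = 656

DCLVI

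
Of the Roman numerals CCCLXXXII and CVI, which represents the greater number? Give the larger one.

CCCLXXXII = 382
CVI = 106
382 is larger

CCCLXXXII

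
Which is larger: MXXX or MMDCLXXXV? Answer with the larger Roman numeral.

MXXX = 1030
MMDCLXXXV = 2685
2685 is larger

MMDCLXXXV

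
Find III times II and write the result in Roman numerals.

III = 3
II = 2
3 × 2 = 6

VI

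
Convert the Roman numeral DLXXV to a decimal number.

DLXXV: D=500, L=50, X=10, X=10, V=5
500 + 50 + 10 + 10 + 5 = 575

575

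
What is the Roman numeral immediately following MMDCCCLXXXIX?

MMDCCCLXXXIX = 2889; next is 2890

MMDCCCXC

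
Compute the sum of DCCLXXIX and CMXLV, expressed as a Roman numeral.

DCCLXXIX = 779
CMXLV = 945
779 + 945 = 1724

MDCCXXIV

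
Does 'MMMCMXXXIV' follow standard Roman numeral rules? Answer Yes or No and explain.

'MMMCMXXXIV': Check the rules: uses only the symbols I, V, X, L, C, D, M; no symbol is repeated more than three times in a row; V, L and D each appear at most once; the only places a smaller symbol precedes a larger one are the allowed subtractive pairs CM, IV, the symbol right after such a pair (if any) is smaller than the pair's first symbol, and otherwise the values never increase from left to right. Value: M (1000) + M (1000) + M (1000) + CM (900) + X (10) + X (10) + X (10) + IV (4) = 3934. So it is a valid standard Roman numeral.

Yes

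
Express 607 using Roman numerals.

Convert 607 to Roman numerals:
  607 contains 1×500 (D)
  107 contains 1×100 (C)
  7 contains 1×5 (V)
  2 contains 2×1 (II)

DCVII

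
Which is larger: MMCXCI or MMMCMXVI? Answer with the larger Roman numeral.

MMCXCI = 2191
MMMCMXVI = 3916
3916 is larger

MMMCMXVI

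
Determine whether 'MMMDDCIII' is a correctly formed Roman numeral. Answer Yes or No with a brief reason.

'MMMDDCIII': D should not appear more than once

No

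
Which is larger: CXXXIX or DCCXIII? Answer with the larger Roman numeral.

CXXXIX = 139
DCCXIII = 713
713 is larger

DCCXIII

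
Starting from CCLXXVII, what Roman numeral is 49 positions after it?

CCLXXVII = 277
277 + 49 = 326

CCCXXVI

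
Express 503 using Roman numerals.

Convert 503 to Roman numerals:
  503 contains 1×500 (D)
  3 contains 3×1 (III)

DIII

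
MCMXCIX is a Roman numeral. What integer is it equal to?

MCMXCIX: M=1000, CM=900, XC=90, IX=9
1000 + 900 + 90 + 9 = 1999

1999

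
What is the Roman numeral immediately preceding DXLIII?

DXLIII = 543; previous is 542

DXLII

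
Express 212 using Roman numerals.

Convert 212 to Roman numerals:
  212 contains 2×100 (CC)
  12 contains 1×10 (X)
  2 contains 2×1 (II)

CCXII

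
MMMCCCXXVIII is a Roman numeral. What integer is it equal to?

MMMCCCXXVIII: M=1000, M=1000, M=1000, C=100, C=100, C=100, X=10, X=10, V=5, I=1, I=1, I=1
1000 + 1000 + 1000 + 100 + 100 + 100 + 10 + 10 + 5 + 1 + 1 + 1 = 3328

3328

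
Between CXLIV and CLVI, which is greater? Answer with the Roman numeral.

CXLIV = 144
CLVI = 156
156 is larger

CLVI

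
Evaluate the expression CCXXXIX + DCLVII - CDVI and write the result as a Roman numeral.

CCXXXIX = 239, DCLVII = 657, CDVI = 406
239 + 657 = 896
896 - 406 = 490

CDXC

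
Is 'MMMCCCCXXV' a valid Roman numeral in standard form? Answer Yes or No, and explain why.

'MMMCCCCXXV': More than 3 consecutive C's

No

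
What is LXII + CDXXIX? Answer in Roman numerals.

LXII = 62
CDXXIX = 429
62 + 429 = 491

CDXCI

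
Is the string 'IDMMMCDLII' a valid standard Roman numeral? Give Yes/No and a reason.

'IDMMMCDLII': D should not appear more than once

No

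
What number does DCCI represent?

DCCI: D=500, C=100, C=100, I=1
500 + 100 + 100 + 1 = 701

701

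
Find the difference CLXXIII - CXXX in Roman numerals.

CLXXIII = 173
CXXX = 130
173 - 130 = 43

XLIII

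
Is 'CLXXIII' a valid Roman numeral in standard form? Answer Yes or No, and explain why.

'CLXXIII': Check the rules: uses only the symbols I, V, X, L, C, D, M; no symbol is repeated more than three times in a row; V, L and D each appear at most once; no smaller symbol precedes a larger one (values never increase from left to right). Value: C (100) + L (50) + X (10) + X (10) + I (1) + I (1) + I (1) = 173. So it is a valid standard Roman numeral.

Yes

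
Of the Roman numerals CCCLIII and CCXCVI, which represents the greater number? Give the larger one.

CCCLIII = 353
CCXCVI = 296
353 is larger

CCCLIII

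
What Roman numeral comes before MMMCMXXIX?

MMMCMXXIX = 3929; previous is 3928

MMMCMXXVIII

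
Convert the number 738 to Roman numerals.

Convert 738 to Roman numerals:
  738 contains 1×500 (D)
  238 contains 2×100 (CC)
  38 contains 3×10 (XXX)
  8 contains 1×5 (V)
  3 contains 3×1 (III)

DCCXXXVIII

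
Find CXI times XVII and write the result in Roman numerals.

CXI = 111
XVII = 17
111 × 17 = 1887

MDCCCLXXXVII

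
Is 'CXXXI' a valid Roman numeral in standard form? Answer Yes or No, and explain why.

'CXXXI': Check the rules: uses only the symbols I, V, X, L, C, D, M; no symbol is repeated more than three times in a row; V, L and D each appear at most once; no smaller symbol precedes a larger one (values never increase from left to right). Value: C (100) + X (10) + X (10) + X (10) + I (1) = 131. So it is a valid standard Roman numeral.

Yes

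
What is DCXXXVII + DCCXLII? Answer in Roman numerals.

DCXXXVII = 637
DCCXLII = 742
637 + 742 = 1379

MCCCLXXIX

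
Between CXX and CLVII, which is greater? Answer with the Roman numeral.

CXX = 120
CLVII = 157
157 is larger

CLVII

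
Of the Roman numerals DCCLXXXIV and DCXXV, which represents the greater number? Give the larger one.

DCCLXXXIV = 784
DCXXV = 625
784 is larger

DCCLXXXIV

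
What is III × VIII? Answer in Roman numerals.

III = 3
VIII = 8
3 × 8 = 24

XXIV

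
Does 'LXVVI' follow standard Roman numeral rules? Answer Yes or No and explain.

'LXVVI': V should not appear more than once

No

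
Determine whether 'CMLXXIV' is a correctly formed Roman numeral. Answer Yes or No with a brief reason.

'CMLXXIV': Check the rules: uses only the symbols I, V, X, L, C, D, M; no symbol is repeated more than three times in a row; V, L and D each appear at most once; the only places a smaller symbol precedes a larger one are the allowed subtractive pairs CM, IV, the symbol right after such a pair (if any) is smaller than the pair's first symbol, and otherwise the values never increase from left to right. Value: CM (900) + L (50) + X (10) + X (10) + IV (4) = 974. So it is a valid standard Roman numeral.

Yes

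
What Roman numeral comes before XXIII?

XXIII = 23, so the previous integer is 23 - 1 = 22

XXII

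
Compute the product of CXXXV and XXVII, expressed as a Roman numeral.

CXXXV = 135
XXVII = 27
135 × 27 = 3645

MMMDCXLV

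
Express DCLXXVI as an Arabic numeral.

DCLXXVI: D=500, C=100, L=50, X=10, X=10, V=5, I=1
500 + 100 + 50 + 10 + 10 + 5 + 1 = 676

676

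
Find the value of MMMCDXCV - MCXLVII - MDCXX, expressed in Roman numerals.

MMMCDXCV = 3495, MCXLVII = 1147, MDCXX = 1620
3495 - 1147 = 2348
2348 - 1620 = 728

DCCXXVIII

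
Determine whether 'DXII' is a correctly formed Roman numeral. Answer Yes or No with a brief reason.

'DXII': Check the rules: uses only the symbols I, V, X, L, C, D, M; no symbol is repeated more than three times in a row; V, L and D each appear at most once; no smaller symbol precedes a larger one (values never increase from left to right). Value: D (500) + X (10) + I (1) + I (1) = 512. So it is a valid standard Roman numeral.

Yes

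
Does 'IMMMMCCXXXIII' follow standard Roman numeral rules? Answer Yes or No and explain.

'IMMMMCCXXXIII': More than 3 consecutive M's

No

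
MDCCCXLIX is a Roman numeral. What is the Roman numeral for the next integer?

MDCCCXLIX = 1849; next is 1850

MDCCCL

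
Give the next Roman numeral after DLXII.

DLXII = 562; next is 563

DLXIII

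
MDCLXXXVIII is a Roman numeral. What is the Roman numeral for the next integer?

MDCLXXXVIII = 1688; next is 1689

MDCLXXXIX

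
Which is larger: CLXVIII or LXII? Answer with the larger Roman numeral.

CLXVIII = 168
LXII = 62
168 is larger

CLXVIII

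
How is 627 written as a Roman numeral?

Convert 627 to Roman numerals:
  627 contains 1×500 (D)
  127 contains 1×100 (C)
  27 contains 2×10 (XX)
  7 contains 1×5 (V)
  2 contains 2×1 (II)

DCXXVII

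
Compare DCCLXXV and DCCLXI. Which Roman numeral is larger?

DCCLXXV = 775
DCCLXI = 761
775 is larger

DCCLXXV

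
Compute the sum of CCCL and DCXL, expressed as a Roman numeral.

CCCL = 350
DCXL = 640
350 + 640 = 990

CMXC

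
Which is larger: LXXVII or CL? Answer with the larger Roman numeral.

LXXVII = 77
CL = 150
150 is larger

CL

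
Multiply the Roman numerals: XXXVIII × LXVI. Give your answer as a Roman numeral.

XXXVIII = 38
LXVI = 66
38 × 66 = 2508

MMDVIII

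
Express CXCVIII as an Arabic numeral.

CXCVIII: C=100, XC=90, V=5, I=1, I=1, I=1
100 + 90 + 5 + 1 + 1 + 1 = 198

198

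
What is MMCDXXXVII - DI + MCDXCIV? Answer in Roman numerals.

MMCDXXXVII = 2437, DI = 501, MCDXCIV = 1494
2437 - 501 = 1936
1936 + 1494 = 3430

MMMCDXXX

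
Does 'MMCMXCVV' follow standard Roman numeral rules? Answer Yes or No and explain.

'MMCMXCVV': V should not appear more than once

No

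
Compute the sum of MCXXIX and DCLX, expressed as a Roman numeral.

MCXXIX = 1129
DCLX = 660
1129 + 660 = 1789

MDCCLXXXIX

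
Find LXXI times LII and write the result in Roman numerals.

LXXI = 71
LII = 52
71 × 52 = 3692

MMMDCXCII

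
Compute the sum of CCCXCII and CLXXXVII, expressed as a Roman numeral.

CCCXCII = 392
CLXXXVII = 187
392 + 187 = 579

DLXXIX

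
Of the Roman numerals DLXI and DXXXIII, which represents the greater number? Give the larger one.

DLXI = 561
DXXXIII = 533
561 is larger

DLXI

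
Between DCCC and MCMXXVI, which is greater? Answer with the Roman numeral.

DCCC = 800
MCMXXVI = 1926
1926 is larger

MCMXXVI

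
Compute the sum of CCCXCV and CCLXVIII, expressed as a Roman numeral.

CCCXCV = 395
CCLXVIII = 268
395 + 268 = 663

DCLXIII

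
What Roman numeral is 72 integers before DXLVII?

DXLVII = 547
547 - 72 = 475

CDLXXV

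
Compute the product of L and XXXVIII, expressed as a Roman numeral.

L = 50
XXXVIII = 38
50 × 38 = 1900

MCM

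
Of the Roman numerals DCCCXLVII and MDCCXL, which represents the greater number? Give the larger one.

DCCCXLVII = 847
MDCCXL = 1740
1740 is larger

MDCCXL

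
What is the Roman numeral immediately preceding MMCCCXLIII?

MMCCCXLIII = 2343, so the previous integer is 2343 - 1 = 2342

MMCCCXLII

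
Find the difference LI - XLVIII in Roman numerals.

LI = 51
XLVIII = 48
51 - 48 = 3

III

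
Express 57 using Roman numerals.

Convert 57 to Roman numerals:
  57 contains 1×50 (L)
  7 contains 1×5 (V)
  2 contains 2×1 (II)

LVII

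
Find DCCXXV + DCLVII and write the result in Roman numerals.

DCCXXV = 725
DCLVII = 657
725 + 657 = 1382

MCCCLXXXII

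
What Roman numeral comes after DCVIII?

DCVIII = 608, so the next integer is 608 + 1 = 609

DCIX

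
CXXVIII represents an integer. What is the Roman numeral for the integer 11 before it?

CXXVIII = 128
128 - 11 = 117

CXVII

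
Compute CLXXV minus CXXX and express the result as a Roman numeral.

CLXXV = 175
CXXX = 130
175 - 130 = 45

XLV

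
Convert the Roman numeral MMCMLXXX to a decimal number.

MMCMLXXX: M=1000, M=1000, CM=900, L=50, X=10, X=10, X=10
1000 + 1000 + 900 + 50 + 10 + 10 + 10 = 2980

2980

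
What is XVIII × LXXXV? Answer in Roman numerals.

XVIII = 18
LXXXV = 85
18 × 85 = 1530

MDXXX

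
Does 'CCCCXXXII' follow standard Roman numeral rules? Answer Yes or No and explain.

'CCCCXXXII': More than 3 consecutive C's

No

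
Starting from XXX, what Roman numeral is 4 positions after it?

XXX = 30
30 + 4 = 34

XXXIV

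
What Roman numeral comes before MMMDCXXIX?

MMMDCXXIX = 3629; previous is 3628

MMMDCXXVIII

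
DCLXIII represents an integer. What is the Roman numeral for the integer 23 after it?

DCLXIII = 663
663 + 23 = 686

DCLXXXVI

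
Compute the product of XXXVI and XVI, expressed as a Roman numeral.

XXXVI = 36
XVI = 16
36 × 16 = 576

DLXXVI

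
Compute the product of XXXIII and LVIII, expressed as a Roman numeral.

XXXIII = 33
LVIII = 58
33 × 58 = 1914

MCMXIV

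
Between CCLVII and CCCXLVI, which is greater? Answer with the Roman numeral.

CCLVII = 257
CCCXLVI = 346
346 is larger

CCCXLVI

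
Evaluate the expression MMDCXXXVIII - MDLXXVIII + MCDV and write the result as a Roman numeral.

MMDCXXXVIII = 2638, MDLXXVIII = 1578, MCDV = 1405
2638 - 1578 = 1060
1060 + 1405 = 2465

MMCDLXV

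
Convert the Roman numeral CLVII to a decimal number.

CLVII: C=100, L=50, V=5, I=1, I=1
100 + 50 + 5 + 1 + 1 = 157

157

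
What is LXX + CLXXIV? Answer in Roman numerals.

LXX = 70
CLXXIV = 174
70 + 174 = 244

CCXLIV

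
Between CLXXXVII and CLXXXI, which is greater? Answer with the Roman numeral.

CLXXXVII = 187
CLXXXI = 181
187 is larger

CLXXXVII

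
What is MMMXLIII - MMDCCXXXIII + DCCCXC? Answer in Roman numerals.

MMMXLIII = 3043, MMDCCXXXIII = 2733, DCCCXC = 890
3043 - 2733 = 310
310 + 890 = 1200

MCC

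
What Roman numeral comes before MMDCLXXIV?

MMDCLXXIV = 2674, so the previous integer is 2674 - 1 = 2673

MMDCLXXIII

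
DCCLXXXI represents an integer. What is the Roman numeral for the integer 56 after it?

DCCLXXXI = 781
781 + 56 = 837

DCCCXXXVII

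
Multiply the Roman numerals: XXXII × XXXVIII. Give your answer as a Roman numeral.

XXXII = 32
XXXVIII = 38
32 × 38 = 1216

MCCXVI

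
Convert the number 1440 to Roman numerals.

Convert 1440 to Roman numerals:
  1440 contains 1×1000 (M)
  440 contains 1×400 (CD)
  40 contains 1×40 (XL)

MCDXL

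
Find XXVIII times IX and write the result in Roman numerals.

XXVIII = 28
IX = 9
28 × 9 = 252

CCLII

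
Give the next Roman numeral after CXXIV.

CXXIV = 124; next is 125

CXXV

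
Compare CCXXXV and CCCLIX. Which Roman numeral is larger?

CCXXXV = 235
CCCLIX = 359
359 is larger

CCCLIX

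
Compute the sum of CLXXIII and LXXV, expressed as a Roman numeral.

CLXXIII = 173
LXXV = 75
173 + 75 = 248

CCXLVIII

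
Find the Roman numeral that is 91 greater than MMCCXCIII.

MMCCXCIII = 2293
2293 + 91 = 2384

MMCCCLXXXIV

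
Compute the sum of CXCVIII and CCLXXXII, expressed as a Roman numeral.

CXCVIII = 198
CCLXXXII = 282
198 + 282 = 480

CDLXXX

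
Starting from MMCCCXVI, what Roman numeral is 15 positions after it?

MMCCCXVI = 2316
2316 + 15 = 2331

MMCCCXXXI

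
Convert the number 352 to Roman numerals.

Convert 352 to Roman numerals:
  352 contains 3×100 (CCC)
  52 contains 1×50 (L)
  2 contains 2×1 (II)

CCCLII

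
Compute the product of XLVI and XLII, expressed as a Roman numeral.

XLVI = 46
XLII = 42
46 × 42 = 1932

MCMXXXII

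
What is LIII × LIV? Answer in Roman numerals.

LIII = 53
LIV = 54
53 × 54 = 2862

MMDCCCLXII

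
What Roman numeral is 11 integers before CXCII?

CXCII = 192
192 - 11 = 181

CLXXXI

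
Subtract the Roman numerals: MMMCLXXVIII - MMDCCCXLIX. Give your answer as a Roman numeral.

MMMCLXXVIII = 3178
MMDCCCXLIX = 2849
3178 - 2849 = 329

CCCXXIX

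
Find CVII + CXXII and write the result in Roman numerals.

CVII = 107
CXXII = 122
107 + 122 = 229

CCXXIX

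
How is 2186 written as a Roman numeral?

Convert 2186 to Roman numerals:
  2186 contains 2×1000 (MM)
  186 contains 1×100 (C)
  86 contains 1×50 (L)
  36 contains 3×10 (XXX)
  6 contains 1×5 (V)
  1 contains 1×1 (I)

MMCLXXXVI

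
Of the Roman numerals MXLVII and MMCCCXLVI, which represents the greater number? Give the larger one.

MXLVII = 1047
MMCCCXLVI = 2346
2346 is larger

MMCCCXLVI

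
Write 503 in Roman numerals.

Convert 503 to Roman numerals:
  503 contains 1×500 (D)
  3 contains 3×1 (III)

DIII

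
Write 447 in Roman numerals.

Convert 447 to Roman numerals:
  447 contains 1×400 (CD)
  47 contains 1×40 (XL)
  7 contains 1×5 (V)
  2 contains 2×1 (II)

CDXLVII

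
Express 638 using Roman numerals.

Convert 638 to Roman numerals:
  638 contains 1×500 (D)
  138 contains 1×100 (C)
  38 contains 3×10 (XXX)
  8 contains 1×5 (V)
  3 contains 3×1 (III)

DCXXXVIII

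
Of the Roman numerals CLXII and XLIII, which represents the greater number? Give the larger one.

CLXII = 162
XLIII = 43
162 is larger

CLXII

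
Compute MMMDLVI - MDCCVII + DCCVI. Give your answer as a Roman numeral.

MMMDLVI = 3556, MDCCVII = 1707, DCCVI = 706
3556 - 1707 = 1849
1849 + 706 = 2555

MMDLV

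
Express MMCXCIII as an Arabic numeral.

MMCXCIII: M=1000, M=1000, C=100, XC=90, I=1, I=1, I=1
1000 + 1000 + 100 + 90 + 1 + 1 + 1 = 2193

2193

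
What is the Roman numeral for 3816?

Convert 3816 to Roman numerals:
  3816 contains 3×1000 (MMM)
  816 contains 1×500 (D)
  316 contains 3×100 (CCC)
  16 contains 1×10 (X)
  6 contains 1×5 (V)
  1 contains 1×1 (I)

MMMDCCCXVI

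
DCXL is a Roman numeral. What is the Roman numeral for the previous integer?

DCXL = 640; previous is 639

DCXXXIX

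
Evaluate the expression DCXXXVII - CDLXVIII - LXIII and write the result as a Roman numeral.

DCXXXVII = 637, CDLXVIII = 468, LXIII = 63
637 - 468 = 169
169 - 63 = 106

CVI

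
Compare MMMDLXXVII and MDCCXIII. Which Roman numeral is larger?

MMMDLXXVII = 3577
MDCCXIII = 1713
3577 is larger

MMMDLXXVII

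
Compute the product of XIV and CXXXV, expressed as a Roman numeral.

XIV = 14
CXXXV = 135
14 × 135 = 1890

MDCCCXC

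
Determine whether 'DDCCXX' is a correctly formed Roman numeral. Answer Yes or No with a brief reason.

'DDCCXX': D should not appear more than once

No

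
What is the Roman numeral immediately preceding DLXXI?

DLXXI = 571, so the previous integer is 571 - 1 = 570

DLXX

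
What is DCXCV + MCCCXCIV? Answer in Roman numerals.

DCXCV = 695
MCCCXCIV = 1394
695 + 1394 = 2089

MMLXXXIX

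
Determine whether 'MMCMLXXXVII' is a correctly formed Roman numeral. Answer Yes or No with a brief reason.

'MMCMLXXXVII': Check the rules: uses only the symbols I, V, X, L, C, D, M; no symbol is repeated more than three times in a row; V, L and D each appear at most once; the only place a smaller symbol precedes a larger one is the allowed subtractive pair CM, the symbol right after such a pair (if any) is smaller than the pair's first symbol, and otherwise the values never increase from left to right. Value: M (1000) + M (1000) + CM (900) + L (50) + X (10) + X (10) + X (10) + V (5) + I (1) + I (1) = 2987. So it is a valid standard Roman numeral.

Yes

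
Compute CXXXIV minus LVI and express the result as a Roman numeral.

CXXXIV = 134
LVI = 56
134 - 56 = 78

LXXVIII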